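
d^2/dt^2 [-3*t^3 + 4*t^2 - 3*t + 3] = 8 - 18*t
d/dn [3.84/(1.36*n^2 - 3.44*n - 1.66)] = (13.2096 - 10.4448*n)/(-1.36*n^2 + 3.44*n + 1.66)^2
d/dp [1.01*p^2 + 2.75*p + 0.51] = 2.02*p + 2.75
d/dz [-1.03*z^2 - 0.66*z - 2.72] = -2.06*z - 0.66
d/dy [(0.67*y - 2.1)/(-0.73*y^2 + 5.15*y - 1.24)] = (0.4891*y^2 - 3.066*y + 9.9842)/(0.5329*y^4 - 7.519*y^3 + 28.3329*y^2 - 12.772*y + 1.5376)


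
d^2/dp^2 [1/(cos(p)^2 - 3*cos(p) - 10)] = (4*sin(p)^4 - 51*sin(p)^2 - 75*cos(p)/4 - 9*cos(3*p)/4 + 9)/(sin(p)^2 + 3*cos(p) + 9)^3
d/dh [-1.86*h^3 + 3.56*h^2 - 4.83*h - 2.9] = -5.58*h^2 + 7.12*h - 4.83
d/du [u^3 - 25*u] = 3*u^2 - 25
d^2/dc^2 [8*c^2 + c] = 16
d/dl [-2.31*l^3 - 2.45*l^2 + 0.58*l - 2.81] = -6.93*l^2 - 4.9*l + 0.58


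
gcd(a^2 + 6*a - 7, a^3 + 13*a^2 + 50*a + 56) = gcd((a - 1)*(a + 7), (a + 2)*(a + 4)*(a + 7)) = a + 7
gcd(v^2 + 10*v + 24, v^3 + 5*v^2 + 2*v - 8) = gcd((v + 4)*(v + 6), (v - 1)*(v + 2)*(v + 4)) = v + 4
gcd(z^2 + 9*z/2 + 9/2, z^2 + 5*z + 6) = z + 3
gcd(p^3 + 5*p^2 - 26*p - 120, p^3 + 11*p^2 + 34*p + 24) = p^2 + 10*p + 24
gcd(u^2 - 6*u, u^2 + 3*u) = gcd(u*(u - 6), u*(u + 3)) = u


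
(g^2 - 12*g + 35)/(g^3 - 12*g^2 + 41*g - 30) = (g - 7)/(g^2 - 7*g + 6)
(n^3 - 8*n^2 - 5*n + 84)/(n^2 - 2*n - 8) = (n^2 - 4*n - 21)/(n + 2)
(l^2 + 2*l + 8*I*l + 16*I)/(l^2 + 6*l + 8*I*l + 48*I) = (l + 2)/(l + 6)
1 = 1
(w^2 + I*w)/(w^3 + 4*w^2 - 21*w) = (w + I)/(w^2 + 4*w - 21)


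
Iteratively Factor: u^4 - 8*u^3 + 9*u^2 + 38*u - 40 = (u - 1)*(u^3 - 7*u^2 + 2*u + 40) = (u - 4)*(u - 1)*(u^2 - 3*u - 10) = (u - 4)*(u - 1)*(u + 2)*(u - 5)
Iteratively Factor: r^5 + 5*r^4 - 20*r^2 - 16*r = (r + 2)*(r^4 + 3*r^3 - 6*r^2 - 8*r) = r*(r + 2)*(r^3 + 3*r^2 - 6*r - 8) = r*(r + 2)*(r + 4)*(r^2 - r - 2) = r*(r - 2)*(r + 2)*(r + 4)*(r + 1)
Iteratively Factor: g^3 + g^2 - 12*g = (g - 3)*(g^2 + 4*g) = g*(g - 3)*(g + 4)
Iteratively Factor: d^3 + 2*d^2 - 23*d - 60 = (d - 5)*(d^2 + 7*d + 12) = (d - 5)*(d + 4)*(d + 3)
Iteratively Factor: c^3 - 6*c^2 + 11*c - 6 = (c - 3)*(c^2 - 3*c + 2) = (c - 3)*(c - 2)*(c - 1)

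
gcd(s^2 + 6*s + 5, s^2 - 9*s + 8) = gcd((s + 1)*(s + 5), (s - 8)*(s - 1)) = 1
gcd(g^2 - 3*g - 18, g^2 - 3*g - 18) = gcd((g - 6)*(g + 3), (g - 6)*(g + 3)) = g^2 - 3*g - 18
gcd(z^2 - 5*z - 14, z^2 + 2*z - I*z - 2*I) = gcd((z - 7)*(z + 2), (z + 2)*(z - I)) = z + 2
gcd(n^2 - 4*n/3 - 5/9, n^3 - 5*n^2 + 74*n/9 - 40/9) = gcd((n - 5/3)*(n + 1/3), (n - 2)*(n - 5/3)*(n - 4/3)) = n - 5/3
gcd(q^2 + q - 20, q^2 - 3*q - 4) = q - 4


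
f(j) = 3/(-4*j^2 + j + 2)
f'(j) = 3*(8*j - 1)/(-4*j^2 + j + 2)^2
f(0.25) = 1.50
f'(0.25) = 0.75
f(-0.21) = 1.86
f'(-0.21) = -3.09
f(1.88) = -0.29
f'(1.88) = 0.40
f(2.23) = -0.19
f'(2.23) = 0.21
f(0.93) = -5.66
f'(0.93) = 68.88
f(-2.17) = -0.16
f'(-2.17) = -0.15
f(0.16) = 1.46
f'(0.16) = 0.20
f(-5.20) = -0.03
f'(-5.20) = -0.01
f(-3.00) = -0.08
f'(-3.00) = -0.05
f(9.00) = -0.00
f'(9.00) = 0.00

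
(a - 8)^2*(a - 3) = a^3 - 19*a^2 + 112*a - 192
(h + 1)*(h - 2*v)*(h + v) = h^3 - h^2*v + h^2 - 2*h*v^2 - h*v - 2*v^2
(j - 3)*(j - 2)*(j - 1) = j^3 - 6*j^2 + 11*j - 6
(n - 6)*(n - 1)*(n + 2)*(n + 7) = n^4 + 2*n^3 - 43*n^2 - 44*n + 84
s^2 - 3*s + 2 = (s - 2)*(s - 1)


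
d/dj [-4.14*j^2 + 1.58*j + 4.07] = 1.58 - 8.28*j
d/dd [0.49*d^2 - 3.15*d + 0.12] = 0.98*d - 3.15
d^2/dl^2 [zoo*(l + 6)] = 0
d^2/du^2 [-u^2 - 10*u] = -2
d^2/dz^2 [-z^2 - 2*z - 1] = -2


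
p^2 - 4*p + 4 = (p - 2)^2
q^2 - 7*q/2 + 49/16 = (q - 7/4)^2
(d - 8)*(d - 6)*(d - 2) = d^3 - 16*d^2 + 76*d - 96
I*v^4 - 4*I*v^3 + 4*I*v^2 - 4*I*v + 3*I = (v - 3)*(v - I)*(v + I)*(I*v - I)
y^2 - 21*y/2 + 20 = (y - 8)*(y - 5/2)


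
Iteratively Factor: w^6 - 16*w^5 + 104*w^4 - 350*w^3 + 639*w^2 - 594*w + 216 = (w - 3)*(w^5 - 13*w^4 + 65*w^3 - 155*w^2 + 174*w - 72) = (w - 4)*(w - 3)*(w^4 - 9*w^3 + 29*w^2 - 39*w + 18) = (w - 4)*(w - 3)^2*(w^3 - 6*w^2 + 11*w - 6) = (w - 4)*(w - 3)^2*(w - 1)*(w^2 - 5*w + 6) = (w - 4)*(w - 3)^2*(w - 2)*(w - 1)*(w - 3)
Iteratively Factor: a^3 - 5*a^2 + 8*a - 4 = (a - 1)*(a^2 - 4*a + 4) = (a - 2)*(a - 1)*(a - 2)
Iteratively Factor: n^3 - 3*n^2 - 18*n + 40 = (n - 2)*(n^2 - n - 20) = (n - 2)*(n + 4)*(n - 5)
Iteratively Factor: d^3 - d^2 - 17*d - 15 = (d + 1)*(d^2 - 2*d - 15) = (d + 1)*(d + 3)*(d - 5)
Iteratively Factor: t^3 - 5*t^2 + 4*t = (t - 1)*(t^2 - 4*t) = (t - 4)*(t - 1)*(t)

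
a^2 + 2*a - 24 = (a - 4)*(a + 6)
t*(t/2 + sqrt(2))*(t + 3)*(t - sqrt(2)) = t^4/2 + sqrt(2)*t^3/2 + 3*t^3/2 - 2*t^2 + 3*sqrt(2)*t^2/2 - 6*t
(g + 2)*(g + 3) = g^2 + 5*g + 6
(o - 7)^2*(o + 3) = o^3 - 11*o^2 + 7*o + 147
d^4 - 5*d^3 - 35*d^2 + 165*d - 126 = (d - 7)*(d - 3)*(d - 1)*(d + 6)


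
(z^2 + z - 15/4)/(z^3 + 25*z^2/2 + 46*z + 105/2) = (z - 3/2)/(z^2 + 10*z + 21)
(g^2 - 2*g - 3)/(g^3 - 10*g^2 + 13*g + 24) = 1/(g - 8)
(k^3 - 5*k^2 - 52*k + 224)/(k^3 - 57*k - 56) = (k - 4)/(k + 1)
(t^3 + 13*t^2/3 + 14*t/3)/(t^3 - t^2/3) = (3*t^2 + 13*t + 14)/(t*(3*t - 1))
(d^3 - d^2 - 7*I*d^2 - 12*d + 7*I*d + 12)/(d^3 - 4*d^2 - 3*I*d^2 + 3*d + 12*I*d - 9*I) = (d - 4*I)/(d - 3)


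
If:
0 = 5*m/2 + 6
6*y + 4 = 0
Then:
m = -12/5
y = -2/3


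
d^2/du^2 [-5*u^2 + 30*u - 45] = -10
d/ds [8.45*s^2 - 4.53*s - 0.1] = 16.9*s - 4.53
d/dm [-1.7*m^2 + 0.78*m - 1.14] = 0.78 - 3.4*m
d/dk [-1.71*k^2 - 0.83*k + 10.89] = -3.42*k - 0.83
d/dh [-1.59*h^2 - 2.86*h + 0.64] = -3.18*h - 2.86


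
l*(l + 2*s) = l^2 + 2*l*s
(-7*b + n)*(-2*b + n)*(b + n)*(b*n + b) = 14*b^4*n + 14*b^4 + 5*b^3*n^2 + 5*b^3*n - 8*b^2*n^3 - 8*b^2*n^2 + b*n^4 + b*n^3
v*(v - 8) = v^2 - 8*v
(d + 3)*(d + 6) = d^2 + 9*d + 18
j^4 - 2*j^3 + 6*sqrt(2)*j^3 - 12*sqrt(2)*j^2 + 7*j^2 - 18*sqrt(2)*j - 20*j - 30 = (j - 3)*(j + 1)*(j + sqrt(2))*(j + 5*sqrt(2))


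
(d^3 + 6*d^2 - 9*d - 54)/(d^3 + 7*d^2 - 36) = (d - 3)/(d - 2)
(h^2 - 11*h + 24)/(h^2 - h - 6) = (h - 8)/(h + 2)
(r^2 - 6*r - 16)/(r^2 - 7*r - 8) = (r + 2)/(r + 1)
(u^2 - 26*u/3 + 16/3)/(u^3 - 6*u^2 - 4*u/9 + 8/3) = 3*(u - 8)/(3*u^2 - 16*u - 12)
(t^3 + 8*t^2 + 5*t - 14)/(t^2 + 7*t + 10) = (t^2 + 6*t - 7)/(t + 5)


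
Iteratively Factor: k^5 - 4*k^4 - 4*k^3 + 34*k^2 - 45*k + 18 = (k + 3)*(k^4 - 7*k^3 + 17*k^2 - 17*k + 6) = (k - 1)*(k + 3)*(k^3 - 6*k^2 + 11*k - 6) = (k - 1)^2*(k + 3)*(k^2 - 5*k + 6) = (k - 3)*(k - 1)^2*(k + 3)*(k - 2)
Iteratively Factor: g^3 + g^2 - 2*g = (g - 1)*(g^2 + 2*g) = g*(g - 1)*(g + 2)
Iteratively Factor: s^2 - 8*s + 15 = (s - 5)*(s - 3)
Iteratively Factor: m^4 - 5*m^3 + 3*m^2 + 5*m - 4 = (m - 1)*(m^3 - 4*m^2 - m + 4) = (m - 1)^2*(m^2 - 3*m - 4) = (m - 4)*(m - 1)^2*(m + 1)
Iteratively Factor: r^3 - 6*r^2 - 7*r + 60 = (r - 4)*(r^2 - 2*r - 15) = (r - 4)*(r + 3)*(r - 5)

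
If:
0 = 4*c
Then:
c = 0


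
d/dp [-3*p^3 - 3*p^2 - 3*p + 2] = -9*p^2 - 6*p - 3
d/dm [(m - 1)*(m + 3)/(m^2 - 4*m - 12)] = 6*(-m^2 - 3*m - 6)/(m^4 - 8*m^3 - 8*m^2 + 96*m + 144)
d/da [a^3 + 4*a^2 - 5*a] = 3*a^2 + 8*a - 5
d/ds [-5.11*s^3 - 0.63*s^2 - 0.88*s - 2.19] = -15.33*s^2 - 1.26*s - 0.88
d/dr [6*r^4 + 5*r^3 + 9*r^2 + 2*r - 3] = 24*r^3 + 15*r^2 + 18*r + 2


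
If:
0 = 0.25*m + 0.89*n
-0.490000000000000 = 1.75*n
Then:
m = 1.00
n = -0.28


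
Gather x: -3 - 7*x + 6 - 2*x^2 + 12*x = -2*x^2 + 5*x + 3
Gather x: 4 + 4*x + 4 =4*x + 8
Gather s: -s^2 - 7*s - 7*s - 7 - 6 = -s^2 - 14*s - 13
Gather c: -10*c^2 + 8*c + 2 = -10*c^2 + 8*c + 2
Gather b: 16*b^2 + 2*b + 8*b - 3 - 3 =16*b^2 + 10*b - 6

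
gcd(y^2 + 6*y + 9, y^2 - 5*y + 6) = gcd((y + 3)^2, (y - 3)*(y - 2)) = 1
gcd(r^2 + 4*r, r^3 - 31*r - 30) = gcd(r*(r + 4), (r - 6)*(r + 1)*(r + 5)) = 1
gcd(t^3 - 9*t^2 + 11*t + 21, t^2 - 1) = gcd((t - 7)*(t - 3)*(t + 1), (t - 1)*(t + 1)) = t + 1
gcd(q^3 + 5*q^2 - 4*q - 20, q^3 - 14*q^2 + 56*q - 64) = q - 2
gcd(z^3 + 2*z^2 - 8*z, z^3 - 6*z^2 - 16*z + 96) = z + 4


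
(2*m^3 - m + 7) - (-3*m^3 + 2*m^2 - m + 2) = 5*m^3 - 2*m^2 + 5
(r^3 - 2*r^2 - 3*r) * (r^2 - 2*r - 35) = r^5 - 4*r^4 - 34*r^3 + 76*r^2 + 105*r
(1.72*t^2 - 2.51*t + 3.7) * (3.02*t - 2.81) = 5.1944*t^3 - 12.4134*t^2 + 18.2271*t - 10.397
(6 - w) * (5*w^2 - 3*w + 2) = -5*w^3 + 33*w^2 - 20*w + 12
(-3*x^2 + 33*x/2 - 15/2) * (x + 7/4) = -3*x^3 + 45*x^2/4 + 171*x/8 - 105/8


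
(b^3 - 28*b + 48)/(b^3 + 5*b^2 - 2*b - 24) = (b^2 + 2*b - 24)/(b^2 + 7*b + 12)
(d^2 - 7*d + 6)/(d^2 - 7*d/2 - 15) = 2*(d - 1)/(2*d + 5)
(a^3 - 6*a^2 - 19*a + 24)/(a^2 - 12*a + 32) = (a^2 + 2*a - 3)/(a - 4)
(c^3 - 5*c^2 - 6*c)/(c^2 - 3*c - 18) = c*(c + 1)/(c + 3)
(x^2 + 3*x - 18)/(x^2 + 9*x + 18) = (x - 3)/(x + 3)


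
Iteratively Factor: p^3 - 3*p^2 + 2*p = (p - 2)*(p^2 - p) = p*(p - 2)*(p - 1)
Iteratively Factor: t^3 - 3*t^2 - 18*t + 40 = (t - 2)*(t^2 - t - 20) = (t - 2)*(t + 4)*(t - 5)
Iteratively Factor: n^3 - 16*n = (n - 4)*(n^2 + 4*n) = (n - 4)*(n + 4)*(n)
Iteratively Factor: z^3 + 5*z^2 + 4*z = (z)*(z^2 + 5*z + 4) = z*(z + 1)*(z + 4)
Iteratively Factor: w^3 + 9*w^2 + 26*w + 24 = (w + 2)*(w^2 + 7*w + 12) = (w + 2)*(w + 3)*(w + 4)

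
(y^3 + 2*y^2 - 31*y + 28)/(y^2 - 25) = (y^3 + 2*y^2 - 31*y + 28)/(y^2 - 25)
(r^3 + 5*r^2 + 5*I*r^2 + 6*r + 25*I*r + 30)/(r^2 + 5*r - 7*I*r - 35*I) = (r^2 + 5*I*r + 6)/(r - 7*I)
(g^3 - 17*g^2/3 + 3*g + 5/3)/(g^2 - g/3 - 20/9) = 3*(-3*g^3 + 17*g^2 - 9*g - 5)/(-9*g^2 + 3*g + 20)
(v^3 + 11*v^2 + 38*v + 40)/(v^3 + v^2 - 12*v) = (v^2 + 7*v + 10)/(v*(v - 3))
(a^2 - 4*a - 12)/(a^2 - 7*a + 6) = (a + 2)/(a - 1)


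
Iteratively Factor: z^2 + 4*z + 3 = (z + 1)*(z + 3)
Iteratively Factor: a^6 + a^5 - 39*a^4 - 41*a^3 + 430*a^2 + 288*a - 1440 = (a + 4)*(a^5 - 3*a^4 - 27*a^3 + 67*a^2 + 162*a - 360) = (a - 2)*(a + 4)*(a^4 - a^3 - 29*a^2 + 9*a + 180) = (a - 2)*(a + 4)^2*(a^3 - 5*a^2 - 9*a + 45) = (a - 5)*(a - 2)*(a + 4)^2*(a^2 - 9) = (a - 5)*(a - 3)*(a - 2)*(a + 4)^2*(a + 3)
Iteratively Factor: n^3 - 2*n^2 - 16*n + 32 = (n - 4)*(n^2 + 2*n - 8) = (n - 4)*(n + 4)*(n - 2)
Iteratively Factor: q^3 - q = (q + 1)*(q^2 - q) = (q - 1)*(q + 1)*(q)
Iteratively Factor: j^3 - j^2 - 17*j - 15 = (j + 3)*(j^2 - 4*j - 5) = (j + 1)*(j + 3)*(j - 5)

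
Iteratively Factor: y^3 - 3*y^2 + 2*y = (y - 2)*(y^2 - y) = (y - 2)*(y - 1)*(y)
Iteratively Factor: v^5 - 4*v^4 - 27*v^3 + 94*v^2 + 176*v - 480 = (v + 4)*(v^4 - 8*v^3 + 5*v^2 + 74*v - 120) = (v + 3)*(v + 4)*(v^3 - 11*v^2 + 38*v - 40) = (v - 2)*(v + 3)*(v + 4)*(v^2 - 9*v + 20) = (v - 5)*(v - 2)*(v + 3)*(v + 4)*(v - 4)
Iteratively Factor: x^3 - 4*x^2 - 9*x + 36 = (x - 3)*(x^2 - x - 12) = (x - 3)*(x + 3)*(x - 4)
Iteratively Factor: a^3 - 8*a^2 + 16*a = (a - 4)*(a^2 - 4*a) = (a - 4)^2*(a)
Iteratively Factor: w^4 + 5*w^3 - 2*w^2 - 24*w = (w + 3)*(w^3 + 2*w^2 - 8*w) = w*(w + 3)*(w^2 + 2*w - 8) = w*(w - 2)*(w + 3)*(w + 4)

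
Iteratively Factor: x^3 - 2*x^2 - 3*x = (x)*(x^2 - 2*x - 3) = x*(x - 3)*(x + 1)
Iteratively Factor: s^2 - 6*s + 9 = (s - 3)*(s - 3)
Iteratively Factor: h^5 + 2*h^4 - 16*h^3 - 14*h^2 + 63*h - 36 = (h - 3)*(h^4 + 5*h^3 - h^2 - 17*h + 12) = (h - 3)*(h - 1)*(h^3 + 6*h^2 + 5*h - 12) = (h - 3)*(h - 1)^2*(h^2 + 7*h + 12) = (h - 3)*(h - 1)^2*(h + 4)*(h + 3)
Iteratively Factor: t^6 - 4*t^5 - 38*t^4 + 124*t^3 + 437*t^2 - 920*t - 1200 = (t - 5)*(t^5 + t^4 - 33*t^3 - 41*t^2 + 232*t + 240) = (t - 5)*(t - 3)*(t^4 + 4*t^3 - 21*t^2 - 104*t - 80) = (t - 5)*(t - 3)*(t + 1)*(t^3 + 3*t^2 - 24*t - 80) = (t - 5)^2*(t - 3)*(t + 1)*(t^2 + 8*t + 16) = (t - 5)^2*(t - 3)*(t + 1)*(t + 4)*(t + 4)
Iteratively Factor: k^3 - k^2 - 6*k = (k + 2)*(k^2 - 3*k) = k*(k + 2)*(k - 3)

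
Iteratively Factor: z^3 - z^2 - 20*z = (z + 4)*(z^2 - 5*z) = (z - 5)*(z + 4)*(z)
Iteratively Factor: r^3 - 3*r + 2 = (r + 2)*(r^2 - 2*r + 1) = (r - 1)*(r + 2)*(r - 1)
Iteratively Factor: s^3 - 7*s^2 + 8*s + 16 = (s + 1)*(s^2 - 8*s + 16) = (s - 4)*(s + 1)*(s - 4)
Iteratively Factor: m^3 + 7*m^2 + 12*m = (m + 4)*(m^2 + 3*m) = m*(m + 4)*(m + 3)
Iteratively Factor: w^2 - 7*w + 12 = (w - 4)*(w - 3)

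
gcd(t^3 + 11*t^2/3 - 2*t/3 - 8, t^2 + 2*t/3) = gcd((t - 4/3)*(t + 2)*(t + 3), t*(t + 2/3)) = 1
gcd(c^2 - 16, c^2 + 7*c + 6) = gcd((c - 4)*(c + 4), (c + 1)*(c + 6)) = 1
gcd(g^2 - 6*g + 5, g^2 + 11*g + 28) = 1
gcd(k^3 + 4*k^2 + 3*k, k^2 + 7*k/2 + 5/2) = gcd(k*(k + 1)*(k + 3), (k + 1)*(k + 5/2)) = k + 1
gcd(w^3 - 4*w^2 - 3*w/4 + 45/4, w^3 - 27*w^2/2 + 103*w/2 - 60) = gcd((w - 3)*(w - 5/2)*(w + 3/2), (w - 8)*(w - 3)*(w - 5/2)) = w^2 - 11*w/2 + 15/2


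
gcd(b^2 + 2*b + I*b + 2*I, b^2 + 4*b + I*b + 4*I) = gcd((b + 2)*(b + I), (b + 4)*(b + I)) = b + I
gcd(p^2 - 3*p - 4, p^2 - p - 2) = p + 1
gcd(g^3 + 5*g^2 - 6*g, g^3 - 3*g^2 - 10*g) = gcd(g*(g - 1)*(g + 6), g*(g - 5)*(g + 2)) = g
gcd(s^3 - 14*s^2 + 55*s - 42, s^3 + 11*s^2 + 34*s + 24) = 1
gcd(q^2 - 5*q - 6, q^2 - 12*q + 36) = q - 6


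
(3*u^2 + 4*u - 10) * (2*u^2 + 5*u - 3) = 6*u^4 + 23*u^3 - 9*u^2 - 62*u + 30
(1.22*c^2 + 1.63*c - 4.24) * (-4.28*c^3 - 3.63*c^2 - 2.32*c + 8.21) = -5.2216*c^5 - 11.405*c^4 + 9.3999*c^3 + 21.6258*c^2 + 23.2191*c - 34.8104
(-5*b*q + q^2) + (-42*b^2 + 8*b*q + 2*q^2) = -42*b^2 + 3*b*q + 3*q^2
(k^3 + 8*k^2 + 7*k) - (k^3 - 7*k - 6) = 8*k^2 + 14*k + 6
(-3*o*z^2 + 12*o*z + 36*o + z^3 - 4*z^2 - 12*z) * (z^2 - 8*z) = -3*o*z^4 + 36*o*z^3 - 60*o*z^2 - 288*o*z + z^5 - 12*z^4 + 20*z^3 + 96*z^2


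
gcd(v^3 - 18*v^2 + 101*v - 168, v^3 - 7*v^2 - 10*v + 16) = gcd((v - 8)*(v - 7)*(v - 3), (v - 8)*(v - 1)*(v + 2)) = v - 8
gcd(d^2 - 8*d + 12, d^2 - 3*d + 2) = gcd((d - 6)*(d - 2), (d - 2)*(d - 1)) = d - 2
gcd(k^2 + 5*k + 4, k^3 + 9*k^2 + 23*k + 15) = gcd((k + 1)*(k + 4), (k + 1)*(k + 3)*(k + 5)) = k + 1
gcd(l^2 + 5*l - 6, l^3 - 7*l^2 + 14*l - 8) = l - 1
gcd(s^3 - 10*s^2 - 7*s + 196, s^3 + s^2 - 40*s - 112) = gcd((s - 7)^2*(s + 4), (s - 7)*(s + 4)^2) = s^2 - 3*s - 28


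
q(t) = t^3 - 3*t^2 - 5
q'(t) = 3*t^2 - 6*t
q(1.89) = -8.97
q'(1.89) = -0.62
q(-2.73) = -47.71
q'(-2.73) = 38.74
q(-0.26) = -5.22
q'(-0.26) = 1.76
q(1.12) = -7.36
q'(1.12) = -2.96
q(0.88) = -6.64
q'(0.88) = -2.96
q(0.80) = -6.41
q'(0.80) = -2.88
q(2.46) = -8.27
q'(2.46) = 3.39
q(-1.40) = -13.62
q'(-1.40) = 14.28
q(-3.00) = -59.00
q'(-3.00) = 45.00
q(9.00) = 481.00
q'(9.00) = 189.00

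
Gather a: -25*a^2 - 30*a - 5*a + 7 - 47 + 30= -25*a^2 - 35*a - 10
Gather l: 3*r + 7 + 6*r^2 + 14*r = 6*r^2 + 17*r + 7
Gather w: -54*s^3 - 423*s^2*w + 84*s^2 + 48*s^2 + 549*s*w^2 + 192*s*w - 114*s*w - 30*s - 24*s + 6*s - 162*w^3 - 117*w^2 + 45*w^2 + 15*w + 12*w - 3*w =-54*s^3 + 132*s^2 - 48*s - 162*w^3 + w^2*(549*s - 72) + w*(-423*s^2 + 78*s + 24)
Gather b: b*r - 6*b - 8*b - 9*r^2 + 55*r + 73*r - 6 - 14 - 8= b*(r - 14) - 9*r^2 + 128*r - 28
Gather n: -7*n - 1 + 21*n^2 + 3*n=21*n^2 - 4*n - 1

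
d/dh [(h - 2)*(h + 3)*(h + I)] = 3*h^2 + 2*h*(1 + I) - 6 + I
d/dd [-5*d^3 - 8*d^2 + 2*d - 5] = -15*d^2 - 16*d + 2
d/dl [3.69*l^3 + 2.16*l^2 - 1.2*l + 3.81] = 11.07*l^2 + 4.32*l - 1.2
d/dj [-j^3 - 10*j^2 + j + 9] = -3*j^2 - 20*j + 1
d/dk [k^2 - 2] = 2*k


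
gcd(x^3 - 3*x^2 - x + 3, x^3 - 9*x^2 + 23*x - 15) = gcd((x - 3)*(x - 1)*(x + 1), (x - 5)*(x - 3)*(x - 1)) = x^2 - 4*x + 3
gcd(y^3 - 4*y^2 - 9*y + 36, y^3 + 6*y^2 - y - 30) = y + 3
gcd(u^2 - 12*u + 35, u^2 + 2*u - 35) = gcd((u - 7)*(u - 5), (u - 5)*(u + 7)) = u - 5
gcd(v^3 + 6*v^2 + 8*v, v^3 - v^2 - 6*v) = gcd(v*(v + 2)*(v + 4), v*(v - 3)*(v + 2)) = v^2 + 2*v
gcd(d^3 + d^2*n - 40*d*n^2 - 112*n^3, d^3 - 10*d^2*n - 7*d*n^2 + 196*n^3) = d^2 - 3*d*n - 28*n^2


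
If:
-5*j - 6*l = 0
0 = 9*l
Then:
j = 0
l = 0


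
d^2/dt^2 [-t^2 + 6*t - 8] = -2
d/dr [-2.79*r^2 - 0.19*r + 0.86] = -5.58*r - 0.19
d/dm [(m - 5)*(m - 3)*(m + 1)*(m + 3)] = 4*m^3 - 12*m^2 - 28*m + 36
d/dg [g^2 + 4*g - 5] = 2*g + 4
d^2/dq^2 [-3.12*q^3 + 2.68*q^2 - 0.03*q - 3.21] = 5.36 - 18.72*q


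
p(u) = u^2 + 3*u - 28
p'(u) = 2*u + 3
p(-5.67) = -12.86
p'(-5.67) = -8.34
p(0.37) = -26.75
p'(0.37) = 3.74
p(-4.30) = -22.41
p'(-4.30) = -5.60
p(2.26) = -16.11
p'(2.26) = 7.52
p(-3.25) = -27.19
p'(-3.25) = -3.50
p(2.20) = -16.56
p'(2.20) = 7.40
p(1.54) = -21.01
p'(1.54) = 6.08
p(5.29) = 15.85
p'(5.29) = 13.58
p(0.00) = -28.00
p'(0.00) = 3.00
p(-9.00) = 26.00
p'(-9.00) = -15.00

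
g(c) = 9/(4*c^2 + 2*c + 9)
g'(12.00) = 0.00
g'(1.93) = -0.20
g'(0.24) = -0.37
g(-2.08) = 0.41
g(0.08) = 0.98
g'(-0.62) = 0.31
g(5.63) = 0.06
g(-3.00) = 0.23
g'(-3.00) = 0.13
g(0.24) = 0.93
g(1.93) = 0.32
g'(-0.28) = 0.03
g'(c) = 9*(-8*c - 2)/(4*c^2 + 2*c + 9)^2 = 18*(-4*c - 1)/(4*c^2 + 2*c + 9)^2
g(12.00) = 0.01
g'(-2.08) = 0.27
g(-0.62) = 0.97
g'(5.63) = -0.02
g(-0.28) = 1.03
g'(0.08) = -0.28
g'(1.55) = -0.27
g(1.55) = 0.41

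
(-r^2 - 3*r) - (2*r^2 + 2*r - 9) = -3*r^2 - 5*r + 9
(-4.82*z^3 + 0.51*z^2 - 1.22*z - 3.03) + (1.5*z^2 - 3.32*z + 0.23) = -4.82*z^3 + 2.01*z^2 - 4.54*z - 2.8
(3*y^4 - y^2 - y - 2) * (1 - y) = -3*y^5 + 3*y^4 + y^3 + y - 2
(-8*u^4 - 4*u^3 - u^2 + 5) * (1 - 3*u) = 24*u^5 + 4*u^4 - u^3 - u^2 - 15*u + 5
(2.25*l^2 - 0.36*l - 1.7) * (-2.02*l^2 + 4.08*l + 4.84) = -4.545*l^4 + 9.9072*l^3 + 12.8552*l^2 - 8.6784*l - 8.228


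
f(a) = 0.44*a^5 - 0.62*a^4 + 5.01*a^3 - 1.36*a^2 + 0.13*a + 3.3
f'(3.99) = 628.61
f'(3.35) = 343.53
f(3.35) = 284.38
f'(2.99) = 235.91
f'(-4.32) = 1258.55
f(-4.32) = -1304.51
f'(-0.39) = 3.67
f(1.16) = 9.24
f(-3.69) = -683.38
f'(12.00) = 43465.57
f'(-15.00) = 123167.68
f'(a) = 2.2*a^4 - 2.48*a^3 + 15.03*a^2 - 2.72*a + 0.13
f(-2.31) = -112.61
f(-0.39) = 2.73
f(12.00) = 105096.06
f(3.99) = 588.23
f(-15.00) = -382725.90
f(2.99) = 181.05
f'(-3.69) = 747.30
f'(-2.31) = 179.83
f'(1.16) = 17.31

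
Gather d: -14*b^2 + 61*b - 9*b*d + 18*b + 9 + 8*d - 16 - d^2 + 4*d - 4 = -14*b^2 + 79*b - d^2 + d*(12 - 9*b) - 11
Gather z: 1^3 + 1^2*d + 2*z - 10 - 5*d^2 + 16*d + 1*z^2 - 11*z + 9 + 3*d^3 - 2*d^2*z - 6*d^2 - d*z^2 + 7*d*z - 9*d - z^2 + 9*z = 3*d^3 - 11*d^2 - d*z^2 + 8*d + z*(-2*d^2 + 7*d)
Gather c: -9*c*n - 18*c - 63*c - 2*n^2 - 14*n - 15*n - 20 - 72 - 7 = c*(-9*n - 81) - 2*n^2 - 29*n - 99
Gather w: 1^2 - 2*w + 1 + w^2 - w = w^2 - 3*w + 2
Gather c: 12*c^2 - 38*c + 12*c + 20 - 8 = 12*c^2 - 26*c + 12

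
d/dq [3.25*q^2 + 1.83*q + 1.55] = 6.5*q + 1.83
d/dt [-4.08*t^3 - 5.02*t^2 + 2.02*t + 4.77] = -12.24*t^2 - 10.04*t + 2.02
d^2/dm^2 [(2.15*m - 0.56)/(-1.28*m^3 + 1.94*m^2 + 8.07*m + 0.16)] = (-21.13536*m^5 + 43.043328*m^4 - 82.8502320000001*m^3 - 27.3456*m^2 + 57.295776*m + 78.1444)/(2.097152*m^9 - 9.535488*m^8 - 25.21344*m^7 + 112.148728*m^6 + 161.346732*m^5 - 370.91703*m^4 - 540.489207*m^3 - 31.408944*m^2 - 0.619776*m - 0.004096)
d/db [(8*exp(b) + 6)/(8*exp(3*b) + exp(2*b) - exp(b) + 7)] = 2*(-(4*exp(b) + 3)*(24*exp(2*b) + 2*exp(b) - 1) + 32*exp(3*b) + 4*exp(2*b) - 4*exp(b) + 28)*exp(b)/(8*exp(3*b) + exp(2*b) - exp(b) + 7)^2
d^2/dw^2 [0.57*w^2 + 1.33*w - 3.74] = 1.14000000000000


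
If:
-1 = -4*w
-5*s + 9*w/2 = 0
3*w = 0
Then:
No Solution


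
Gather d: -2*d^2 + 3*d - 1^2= -2*d^2 + 3*d - 1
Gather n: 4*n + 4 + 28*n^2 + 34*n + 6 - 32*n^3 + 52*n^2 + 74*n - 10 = -32*n^3 + 80*n^2 + 112*n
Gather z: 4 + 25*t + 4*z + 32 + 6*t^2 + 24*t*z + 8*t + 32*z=6*t^2 + 33*t + z*(24*t + 36) + 36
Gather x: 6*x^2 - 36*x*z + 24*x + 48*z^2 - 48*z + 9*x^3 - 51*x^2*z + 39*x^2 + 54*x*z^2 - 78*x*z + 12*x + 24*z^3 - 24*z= 9*x^3 + x^2*(45 - 51*z) + x*(54*z^2 - 114*z + 36) + 24*z^3 + 48*z^2 - 72*z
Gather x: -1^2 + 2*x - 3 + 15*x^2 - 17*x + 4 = 15*x^2 - 15*x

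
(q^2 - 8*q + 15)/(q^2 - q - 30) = (-q^2 + 8*q - 15)/(-q^2 + q + 30)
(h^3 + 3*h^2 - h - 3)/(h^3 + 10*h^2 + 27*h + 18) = (h - 1)/(h + 6)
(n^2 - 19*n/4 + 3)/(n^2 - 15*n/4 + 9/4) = (n - 4)/(n - 3)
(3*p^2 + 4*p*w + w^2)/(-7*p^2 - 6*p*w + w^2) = (-3*p - w)/(7*p - w)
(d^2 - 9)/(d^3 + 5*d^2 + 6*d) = (d - 3)/(d*(d + 2))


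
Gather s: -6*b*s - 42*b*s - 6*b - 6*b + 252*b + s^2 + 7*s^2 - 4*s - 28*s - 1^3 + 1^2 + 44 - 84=240*b + 8*s^2 + s*(-48*b - 32) - 40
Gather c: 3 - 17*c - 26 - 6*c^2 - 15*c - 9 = -6*c^2 - 32*c - 32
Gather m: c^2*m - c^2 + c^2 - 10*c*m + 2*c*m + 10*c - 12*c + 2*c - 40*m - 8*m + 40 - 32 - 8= m*(c^2 - 8*c - 48)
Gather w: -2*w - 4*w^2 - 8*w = -4*w^2 - 10*w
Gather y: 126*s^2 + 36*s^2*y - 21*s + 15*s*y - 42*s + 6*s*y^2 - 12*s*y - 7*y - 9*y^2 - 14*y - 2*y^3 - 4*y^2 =126*s^2 - 63*s - 2*y^3 + y^2*(6*s - 13) + y*(36*s^2 + 3*s - 21)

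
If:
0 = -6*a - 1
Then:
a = -1/6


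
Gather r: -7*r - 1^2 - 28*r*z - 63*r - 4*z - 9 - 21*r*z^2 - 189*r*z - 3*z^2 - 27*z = r*(-21*z^2 - 217*z - 70) - 3*z^2 - 31*z - 10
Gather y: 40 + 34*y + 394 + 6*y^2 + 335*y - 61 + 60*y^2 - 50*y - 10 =66*y^2 + 319*y + 363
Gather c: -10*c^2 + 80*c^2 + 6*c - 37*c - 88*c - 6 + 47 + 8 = 70*c^2 - 119*c + 49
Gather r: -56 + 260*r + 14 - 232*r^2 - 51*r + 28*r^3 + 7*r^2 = 28*r^3 - 225*r^2 + 209*r - 42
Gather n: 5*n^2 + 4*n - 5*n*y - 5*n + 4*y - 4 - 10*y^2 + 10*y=5*n^2 + n*(-5*y - 1) - 10*y^2 + 14*y - 4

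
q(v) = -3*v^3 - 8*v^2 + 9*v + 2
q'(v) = -9*v^2 - 16*v + 9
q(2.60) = -81.41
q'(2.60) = -93.44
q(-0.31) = -1.47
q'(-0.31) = 13.10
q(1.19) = -3.67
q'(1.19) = -22.78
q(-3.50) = 1.12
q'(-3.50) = -45.25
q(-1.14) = -14.21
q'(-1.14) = 15.54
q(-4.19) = 44.52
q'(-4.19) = -81.96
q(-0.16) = 0.37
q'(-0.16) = 11.33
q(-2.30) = -24.52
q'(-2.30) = -1.81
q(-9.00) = 1460.00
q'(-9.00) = -576.00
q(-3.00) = -16.00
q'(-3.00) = -24.00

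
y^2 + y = y*(y + 1)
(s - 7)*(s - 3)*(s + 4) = s^3 - 6*s^2 - 19*s + 84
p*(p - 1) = p^2 - p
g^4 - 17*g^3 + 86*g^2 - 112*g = g*(g - 8)*(g - 7)*(g - 2)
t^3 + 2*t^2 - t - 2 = (t - 1)*(t + 1)*(t + 2)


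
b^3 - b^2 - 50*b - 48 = (b - 8)*(b + 1)*(b + 6)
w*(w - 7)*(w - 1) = w^3 - 8*w^2 + 7*w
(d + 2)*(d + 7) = d^2 + 9*d + 14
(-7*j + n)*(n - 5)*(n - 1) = -7*j*n^2 + 42*j*n - 35*j + n^3 - 6*n^2 + 5*n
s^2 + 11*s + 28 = (s + 4)*(s + 7)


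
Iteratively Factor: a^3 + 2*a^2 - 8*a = (a)*(a^2 + 2*a - 8) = a*(a + 4)*(a - 2)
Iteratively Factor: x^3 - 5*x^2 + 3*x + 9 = (x + 1)*(x^2 - 6*x + 9) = (x - 3)*(x + 1)*(x - 3)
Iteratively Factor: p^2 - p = (p)*(p - 1)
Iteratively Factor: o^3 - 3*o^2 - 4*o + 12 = (o - 2)*(o^2 - o - 6) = (o - 2)*(o + 2)*(o - 3)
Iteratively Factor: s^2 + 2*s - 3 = (s + 3)*(s - 1)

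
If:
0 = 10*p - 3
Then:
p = 3/10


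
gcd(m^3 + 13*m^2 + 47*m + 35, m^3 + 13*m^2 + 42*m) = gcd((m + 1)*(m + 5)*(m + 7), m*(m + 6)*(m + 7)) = m + 7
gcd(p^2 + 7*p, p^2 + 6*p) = p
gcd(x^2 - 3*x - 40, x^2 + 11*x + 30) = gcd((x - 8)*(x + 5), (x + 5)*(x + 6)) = x + 5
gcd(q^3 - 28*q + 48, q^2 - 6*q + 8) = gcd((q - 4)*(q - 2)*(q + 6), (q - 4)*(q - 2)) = q^2 - 6*q + 8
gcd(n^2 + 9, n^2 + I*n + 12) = n - 3*I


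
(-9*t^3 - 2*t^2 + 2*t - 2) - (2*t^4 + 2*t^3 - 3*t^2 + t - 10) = -2*t^4 - 11*t^3 + t^2 + t + 8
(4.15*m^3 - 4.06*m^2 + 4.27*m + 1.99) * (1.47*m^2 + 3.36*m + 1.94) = 6.1005*m^5 + 7.9758*m^4 + 0.686300000000001*m^3 + 9.3961*m^2 + 14.9702*m + 3.8606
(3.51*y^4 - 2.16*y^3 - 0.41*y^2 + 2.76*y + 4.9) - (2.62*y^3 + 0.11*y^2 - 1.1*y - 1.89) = 3.51*y^4 - 4.78*y^3 - 0.52*y^2 + 3.86*y + 6.79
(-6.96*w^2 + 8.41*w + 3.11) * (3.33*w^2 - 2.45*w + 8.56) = -23.1768*w^4 + 45.0573*w^3 - 69.8258*w^2 + 64.3701*w + 26.6216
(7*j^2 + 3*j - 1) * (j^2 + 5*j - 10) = 7*j^4 + 38*j^3 - 56*j^2 - 35*j + 10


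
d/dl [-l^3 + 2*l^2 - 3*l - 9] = -3*l^2 + 4*l - 3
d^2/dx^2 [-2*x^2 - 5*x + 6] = -4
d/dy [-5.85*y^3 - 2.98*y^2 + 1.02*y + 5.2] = -17.55*y^2 - 5.96*y + 1.02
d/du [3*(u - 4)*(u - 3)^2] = 3*(u - 3)*(3*u - 11)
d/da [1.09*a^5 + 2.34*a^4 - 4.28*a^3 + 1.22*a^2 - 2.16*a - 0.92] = 5.45*a^4 + 9.36*a^3 - 12.84*a^2 + 2.44*a - 2.16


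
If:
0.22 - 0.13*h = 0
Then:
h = 1.69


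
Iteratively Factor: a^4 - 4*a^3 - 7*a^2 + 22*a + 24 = (a - 4)*(a^3 - 7*a - 6) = (a - 4)*(a + 2)*(a^2 - 2*a - 3) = (a - 4)*(a - 3)*(a + 2)*(a + 1)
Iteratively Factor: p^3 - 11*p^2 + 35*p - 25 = (p - 5)*(p^2 - 6*p + 5) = (p - 5)^2*(p - 1)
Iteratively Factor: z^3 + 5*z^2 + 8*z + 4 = (z + 2)*(z^2 + 3*z + 2) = (z + 2)^2*(z + 1)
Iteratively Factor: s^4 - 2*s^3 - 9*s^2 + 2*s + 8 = (s + 2)*(s^3 - 4*s^2 - s + 4) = (s - 1)*(s + 2)*(s^2 - 3*s - 4) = (s - 4)*(s - 1)*(s + 2)*(s + 1)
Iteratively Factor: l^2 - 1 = (l + 1)*(l - 1)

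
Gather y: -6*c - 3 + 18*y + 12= -6*c + 18*y + 9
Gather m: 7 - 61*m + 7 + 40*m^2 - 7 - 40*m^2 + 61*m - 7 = 0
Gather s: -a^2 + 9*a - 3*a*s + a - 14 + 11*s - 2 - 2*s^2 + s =-a^2 + 10*a - 2*s^2 + s*(12 - 3*a) - 16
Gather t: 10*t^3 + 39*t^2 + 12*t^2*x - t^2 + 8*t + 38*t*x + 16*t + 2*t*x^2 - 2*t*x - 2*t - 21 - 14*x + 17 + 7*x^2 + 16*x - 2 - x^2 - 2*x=10*t^3 + t^2*(12*x + 38) + t*(2*x^2 + 36*x + 22) + 6*x^2 - 6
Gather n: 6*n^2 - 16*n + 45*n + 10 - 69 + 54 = 6*n^2 + 29*n - 5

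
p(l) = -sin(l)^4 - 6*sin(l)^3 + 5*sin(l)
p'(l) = -4*sin(l)^3*cos(l) - 18*sin(l)^2*cos(l) + 5*cos(l)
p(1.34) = -1.57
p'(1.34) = -3.60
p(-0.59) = -1.84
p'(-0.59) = 0.10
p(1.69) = -1.88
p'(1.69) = 1.98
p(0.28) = 1.25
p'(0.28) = 3.40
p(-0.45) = -1.72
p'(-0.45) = 1.73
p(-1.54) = -0.00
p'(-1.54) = -0.28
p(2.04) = -0.43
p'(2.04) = 5.50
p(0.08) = 0.40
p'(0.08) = 4.87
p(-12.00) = 1.67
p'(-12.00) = -0.68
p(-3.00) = -0.69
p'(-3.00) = -4.61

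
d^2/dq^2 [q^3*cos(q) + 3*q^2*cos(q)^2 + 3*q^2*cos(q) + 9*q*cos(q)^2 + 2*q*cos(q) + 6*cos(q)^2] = -q^3*cos(q) - 6*q^2*sin(q) - 3*q^2*cos(q) - 6*q^2*cos(2*q) - 12*q*sin(q) - 12*q*sin(2*q) + 4*q*cos(q) - 18*q*cos(2*q) - 4*sin(q) - 18*sin(2*q) + 6*cos(q) - 9*cos(2*q) + 3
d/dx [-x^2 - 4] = -2*x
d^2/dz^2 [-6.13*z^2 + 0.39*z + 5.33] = -12.2600000000000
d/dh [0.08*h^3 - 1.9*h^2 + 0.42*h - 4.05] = 0.24*h^2 - 3.8*h + 0.42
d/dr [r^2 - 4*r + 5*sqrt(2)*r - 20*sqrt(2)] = 2*r - 4 + 5*sqrt(2)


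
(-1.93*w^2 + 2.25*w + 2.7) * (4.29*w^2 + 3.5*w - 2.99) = -8.2797*w^4 + 2.8975*w^3 + 25.2287*w^2 + 2.7225*w - 8.073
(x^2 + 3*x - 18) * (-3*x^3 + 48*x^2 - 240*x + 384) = -3*x^5 + 39*x^4 - 42*x^3 - 1200*x^2 + 5472*x - 6912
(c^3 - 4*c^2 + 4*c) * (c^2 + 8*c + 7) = c^5 + 4*c^4 - 21*c^3 + 4*c^2 + 28*c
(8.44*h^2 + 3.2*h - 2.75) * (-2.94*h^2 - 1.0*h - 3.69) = -24.8136*h^4 - 17.848*h^3 - 26.2586*h^2 - 9.058*h + 10.1475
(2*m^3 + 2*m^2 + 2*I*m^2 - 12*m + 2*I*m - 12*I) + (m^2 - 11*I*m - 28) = 2*m^3 + 3*m^2 + 2*I*m^2 - 12*m - 9*I*m - 28 - 12*I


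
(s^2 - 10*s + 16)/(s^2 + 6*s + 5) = (s^2 - 10*s + 16)/(s^2 + 6*s + 5)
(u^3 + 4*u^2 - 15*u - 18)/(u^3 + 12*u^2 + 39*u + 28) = (u^2 + 3*u - 18)/(u^2 + 11*u + 28)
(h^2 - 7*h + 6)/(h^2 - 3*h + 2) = (h - 6)/(h - 2)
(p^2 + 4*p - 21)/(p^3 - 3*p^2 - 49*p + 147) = 1/(p - 7)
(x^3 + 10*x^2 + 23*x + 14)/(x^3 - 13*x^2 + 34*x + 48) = (x^2 + 9*x + 14)/(x^2 - 14*x + 48)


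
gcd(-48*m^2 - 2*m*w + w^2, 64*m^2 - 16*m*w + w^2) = -8*m + w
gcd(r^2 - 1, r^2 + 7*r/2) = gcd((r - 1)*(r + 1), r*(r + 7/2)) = 1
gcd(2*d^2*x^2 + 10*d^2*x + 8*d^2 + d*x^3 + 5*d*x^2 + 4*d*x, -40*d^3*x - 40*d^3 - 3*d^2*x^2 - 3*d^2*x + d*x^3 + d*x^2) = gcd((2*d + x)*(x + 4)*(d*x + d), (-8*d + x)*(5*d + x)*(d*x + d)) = d*x + d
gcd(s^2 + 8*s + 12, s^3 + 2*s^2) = s + 2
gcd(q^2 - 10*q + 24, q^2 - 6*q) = q - 6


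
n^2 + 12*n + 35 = (n + 5)*(n + 7)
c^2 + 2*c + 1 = (c + 1)^2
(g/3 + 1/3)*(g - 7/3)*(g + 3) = g^3/3 + 5*g^2/9 - 19*g/9 - 7/3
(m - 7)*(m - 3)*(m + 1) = m^3 - 9*m^2 + 11*m + 21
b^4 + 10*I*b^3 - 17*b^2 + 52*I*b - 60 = (b - 2*I)*(b + I)*(b + 5*I)*(b + 6*I)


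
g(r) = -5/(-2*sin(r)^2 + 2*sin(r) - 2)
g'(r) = -5*(4*sin(r)*cos(r) - 2*cos(r))/(-2*sin(r)^2 + 2*sin(r) - 2)^2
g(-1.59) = 0.83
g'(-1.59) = -0.02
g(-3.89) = 3.19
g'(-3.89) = 1.08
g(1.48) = 2.51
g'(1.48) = -0.23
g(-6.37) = 2.28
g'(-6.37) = 2.44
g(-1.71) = 0.84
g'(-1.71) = -0.12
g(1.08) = 2.79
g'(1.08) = -1.12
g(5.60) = 1.23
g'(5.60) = 1.06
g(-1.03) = 0.96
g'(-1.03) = 0.52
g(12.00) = 1.37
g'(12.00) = 1.31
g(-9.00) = 1.58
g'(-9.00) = -1.66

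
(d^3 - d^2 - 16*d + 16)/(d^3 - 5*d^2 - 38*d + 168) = (d^2 + 3*d - 4)/(d^2 - d - 42)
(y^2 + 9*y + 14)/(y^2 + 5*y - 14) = (y + 2)/(y - 2)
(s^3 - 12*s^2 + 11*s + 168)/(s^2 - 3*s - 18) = (s^2 - 15*s + 56)/(s - 6)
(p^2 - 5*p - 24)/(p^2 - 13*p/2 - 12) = 2*(p + 3)/(2*p + 3)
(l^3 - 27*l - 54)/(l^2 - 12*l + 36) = (l^2 + 6*l + 9)/(l - 6)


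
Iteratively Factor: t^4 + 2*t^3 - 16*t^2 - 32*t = (t + 2)*(t^3 - 16*t) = (t + 2)*(t + 4)*(t^2 - 4*t) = (t - 4)*(t + 2)*(t + 4)*(t)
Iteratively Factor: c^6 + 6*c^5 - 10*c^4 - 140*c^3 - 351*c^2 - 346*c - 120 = (c - 5)*(c^5 + 11*c^4 + 45*c^3 + 85*c^2 + 74*c + 24) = (c - 5)*(c + 1)*(c^4 + 10*c^3 + 35*c^2 + 50*c + 24) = (c - 5)*(c + 1)*(c + 3)*(c^3 + 7*c^2 + 14*c + 8) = (c - 5)*(c + 1)*(c + 3)*(c + 4)*(c^2 + 3*c + 2) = (c - 5)*(c + 1)*(c + 2)*(c + 3)*(c + 4)*(c + 1)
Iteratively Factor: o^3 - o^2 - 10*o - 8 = (o + 1)*(o^2 - 2*o - 8) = (o + 1)*(o + 2)*(o - 4)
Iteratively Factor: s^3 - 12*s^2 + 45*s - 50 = (s - 2)*(s^2 - 10*s + 25) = (s - 5)*(s - 2)*(s - 5)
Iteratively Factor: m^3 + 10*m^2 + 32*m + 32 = (m + 2)*(m^2 + 8*m + 16) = (m + 2)*(m + 4)*(m + 4)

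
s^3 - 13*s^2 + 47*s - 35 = (s - 7)*(s - 5)*(s - 1)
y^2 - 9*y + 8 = (y - 8)*(y - 1)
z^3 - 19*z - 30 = (z - 5)*(z + 2)*(z + 3)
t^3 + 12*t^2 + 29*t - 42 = (t - 1)*(t + 6)*(t + 7)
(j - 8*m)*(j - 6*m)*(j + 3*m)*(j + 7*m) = j^4 - 4*j^3*m - 71*j^2*m^2 + 186*j*m^3 + 1008*m^4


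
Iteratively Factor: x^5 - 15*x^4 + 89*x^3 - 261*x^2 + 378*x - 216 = (x - 4)*(x^4 - 11*x^3 + 45*x^2 - 81*x + 54) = (x - 4)*(x - 2)*(x^3 - 9*x^2 + 27*x - 27) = (x - 4)*(x - 3)*(x - 2)*(x^2 - 6*x + 9) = (x - 4)*(x - 3)^2*(x - 2)*(x - 3)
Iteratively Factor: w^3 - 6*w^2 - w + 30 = (w + 2)*(w^2 - 8*w + 15) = (w - 5)*(w + 2)*(w - 3)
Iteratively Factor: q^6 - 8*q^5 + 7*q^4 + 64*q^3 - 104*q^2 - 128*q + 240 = (q - 2)*(q^5 - 6*q^4 - 5*q^3 + 54*q^2 + 4*q - 120) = (q - 2)*(q + 2)*(q^4 - 8*q^3 + 11*q^2 + 32*q - 60) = (q - 3)*(q - 2)*(q + 2)*(q^3 - 5*q^2 - 4*q + 20) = (q - 3)*(q - 2)*(q + 2)^2*(q^2 - 7*q + 10) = (q - 3)*(q - 2)^2*(q + 2)^2*(q - 5)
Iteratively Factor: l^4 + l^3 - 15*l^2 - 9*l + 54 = (l - 3)*(l^3 + 4*l^2 - 3*l - 18) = (l - 3)*(l + 3)*(l^2 + l - 6) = (l - 3)*(l + 3)^2*(l - 2)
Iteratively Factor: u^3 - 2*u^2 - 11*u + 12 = (u + 3)*(u^2 - 5*u + 4) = (u - 1)*(u + 3)*(u - 4)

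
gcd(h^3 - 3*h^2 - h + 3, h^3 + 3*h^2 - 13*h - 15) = h^2 - 2*h - 3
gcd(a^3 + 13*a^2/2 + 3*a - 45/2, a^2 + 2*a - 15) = a + 5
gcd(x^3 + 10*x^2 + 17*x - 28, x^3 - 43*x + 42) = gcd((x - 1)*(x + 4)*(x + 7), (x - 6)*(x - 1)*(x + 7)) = x^2 + 6*x - 7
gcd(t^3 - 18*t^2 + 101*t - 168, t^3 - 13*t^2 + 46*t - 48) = t^2 - 11*t + 24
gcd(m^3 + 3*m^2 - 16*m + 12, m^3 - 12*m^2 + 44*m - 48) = m - 2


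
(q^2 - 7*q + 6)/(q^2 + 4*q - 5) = (q - 6)/(q + 5)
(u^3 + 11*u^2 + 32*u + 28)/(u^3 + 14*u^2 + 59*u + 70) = (u + 2)/(u + 5)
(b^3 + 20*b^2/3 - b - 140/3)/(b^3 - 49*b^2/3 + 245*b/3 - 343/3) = (b^2 + 9*b + 20)/(b^2 - 14*b + 49)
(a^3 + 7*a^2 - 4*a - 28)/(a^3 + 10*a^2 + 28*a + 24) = (a^2 + 5*a - 14)/(a^2 + 8*a + 12)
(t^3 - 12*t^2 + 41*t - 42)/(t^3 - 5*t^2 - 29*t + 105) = (t - 2)/(t + 5)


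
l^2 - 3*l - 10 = (l - 5)*(l + 2)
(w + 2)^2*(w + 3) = w^3 + 7*w^2 + 16*w + 12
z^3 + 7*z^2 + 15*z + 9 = (z + 1)*(z + 3)^2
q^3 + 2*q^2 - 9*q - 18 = (q - 3)*(q + 2)*(q + 3)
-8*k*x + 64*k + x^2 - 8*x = (-8*k + x)*(x - 8)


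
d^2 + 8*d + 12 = (d + 2)*(d + 6)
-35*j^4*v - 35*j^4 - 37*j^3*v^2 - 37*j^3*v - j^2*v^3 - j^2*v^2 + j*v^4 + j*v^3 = (-7*j + v)*(j + v)*(5*j + v)*(j*v + j)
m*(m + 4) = m^2 + 4*m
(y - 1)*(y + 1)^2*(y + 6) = y^4 + 7*y^3 + 5*y^2 - 7*y - 6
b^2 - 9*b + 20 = (b - 5)*(b - 4)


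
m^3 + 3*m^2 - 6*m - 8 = (m - 2)*(m + 1)*(m + 4)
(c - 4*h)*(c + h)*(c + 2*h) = c^3 - c^2*h - 10*c*h^2 - 8*h^3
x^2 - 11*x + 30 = (x - 6)*(x - 5)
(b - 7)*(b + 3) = b^2 - 4*b - 21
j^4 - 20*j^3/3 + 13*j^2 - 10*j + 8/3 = (j - 4)*(j - 1)^2*(j - 2/3)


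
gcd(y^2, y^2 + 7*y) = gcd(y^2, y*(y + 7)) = y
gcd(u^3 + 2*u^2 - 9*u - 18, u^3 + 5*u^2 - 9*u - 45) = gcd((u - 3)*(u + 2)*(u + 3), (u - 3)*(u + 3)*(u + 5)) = u^2 - 9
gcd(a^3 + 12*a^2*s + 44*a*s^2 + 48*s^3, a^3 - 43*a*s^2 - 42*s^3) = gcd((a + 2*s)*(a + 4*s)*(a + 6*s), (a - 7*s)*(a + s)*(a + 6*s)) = a + 6*s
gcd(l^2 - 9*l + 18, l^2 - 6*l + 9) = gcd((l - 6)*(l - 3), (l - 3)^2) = l - 3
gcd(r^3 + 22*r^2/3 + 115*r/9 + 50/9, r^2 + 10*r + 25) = r + 5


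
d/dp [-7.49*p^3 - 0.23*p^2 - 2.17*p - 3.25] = -22.47*p^2 - 0.46*p - 2.17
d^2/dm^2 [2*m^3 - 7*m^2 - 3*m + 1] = 12*m - 14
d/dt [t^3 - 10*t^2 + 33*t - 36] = 3*t^2 - 20*t + 33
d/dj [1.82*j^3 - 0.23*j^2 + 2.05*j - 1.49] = 5.46*j^2 - 0.46*j + 2.05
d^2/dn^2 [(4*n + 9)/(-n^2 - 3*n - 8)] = 2*(-(2*n + 3)^2*(4*n + 9) + 3*(4*n + 7)*(n^2 + 3*n + 8))/(n^2 + 3*n + 8)^3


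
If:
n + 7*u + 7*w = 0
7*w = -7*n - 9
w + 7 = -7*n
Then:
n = -20/21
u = 23/49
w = -1/3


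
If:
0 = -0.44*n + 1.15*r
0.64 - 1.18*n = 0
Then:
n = 0.54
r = 0.21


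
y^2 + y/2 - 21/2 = (y - 3)*(y + 7/2)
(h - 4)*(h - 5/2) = h^2 - 13*h/2 + 10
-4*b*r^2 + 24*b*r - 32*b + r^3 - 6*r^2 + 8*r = (-4*b + r)*(r - 4)*(r - 2)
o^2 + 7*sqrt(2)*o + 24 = (o + 3*sqrt(2))*(o + 4*sqrt(2))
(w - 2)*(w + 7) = w^2 + 5*w - 14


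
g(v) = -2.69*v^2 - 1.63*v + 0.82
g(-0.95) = -0.06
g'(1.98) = -12.28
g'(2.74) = -16.37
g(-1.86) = -5.45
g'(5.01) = -28.58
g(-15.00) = -579.98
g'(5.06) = -28.85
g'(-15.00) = 79.07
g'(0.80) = -5.93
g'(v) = -5.38*v - 1.63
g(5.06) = -76.30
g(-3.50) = -26.43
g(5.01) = -74.87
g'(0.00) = -1.63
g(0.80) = -2.21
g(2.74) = -23.84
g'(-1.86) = 8.38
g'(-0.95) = 3.48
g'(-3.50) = 17.20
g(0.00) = 0.82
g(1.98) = -12.95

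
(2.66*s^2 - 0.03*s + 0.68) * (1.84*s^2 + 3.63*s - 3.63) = 4.8944*s^4 + 9.6006*s^3 - 8.5135*s^2 + 2.5773*s - 2.4684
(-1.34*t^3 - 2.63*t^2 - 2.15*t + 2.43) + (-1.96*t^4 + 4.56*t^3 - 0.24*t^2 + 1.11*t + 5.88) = -1.96*t^4 + 3.22*t^3 - 2.87*t^2 - 1.04*t + 8.31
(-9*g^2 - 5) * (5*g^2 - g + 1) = -45*g^4 + 9*g^3 - 34*g^2 + 5*g - 5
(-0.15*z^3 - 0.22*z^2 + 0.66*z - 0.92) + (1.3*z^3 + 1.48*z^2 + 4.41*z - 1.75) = 1.15*z^3 + 1.26*z^2 + 5.07*z - 2.67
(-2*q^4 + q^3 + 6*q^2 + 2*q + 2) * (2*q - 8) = -4*q^5 + 18*q^4 + 4*q^3 - 44*q^2 - 12*q - 16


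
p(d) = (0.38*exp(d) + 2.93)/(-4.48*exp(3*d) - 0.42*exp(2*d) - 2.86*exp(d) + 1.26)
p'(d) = (0.38*exp(d) + 2.93)*(13.44*exp(3*d) + 0.84*exp(2*d) + 2.86*exp(d))/(-4.48*exp(3*d) - 0.42*exp(2*d) - 2.86*exp(d) + 1.26)^2 + 0.38*exp(d)/(-4.48*exp(3*d) - 0.42*exp(2*d) - 2.86*exp(d) + 1.26) = (3.4048*exp(3*d) + 39.5388*exp(2*d) + 2.4612*exp(d) + 8.8586)*exp(d)/(20.0704*exp(6*d) + 3.7632*exp(5*d) + 25.802*exp(4*d) - 8.8872*exp(3*d) + 7.1212*exp(2*d) - 7.2072*exp(d) + 1.5876)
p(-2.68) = 2.79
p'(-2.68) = 0.56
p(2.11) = -0.00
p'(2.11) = 0.01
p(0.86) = -0.06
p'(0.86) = 0.15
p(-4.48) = 2.39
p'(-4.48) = 0.07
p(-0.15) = -0.75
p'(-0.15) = 1.91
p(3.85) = -0.00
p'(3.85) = 0.00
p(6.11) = -0.00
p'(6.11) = 0.00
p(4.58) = -0.00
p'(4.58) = 0.00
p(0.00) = -0.51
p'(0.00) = 1.28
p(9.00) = 0.00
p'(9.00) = 0.00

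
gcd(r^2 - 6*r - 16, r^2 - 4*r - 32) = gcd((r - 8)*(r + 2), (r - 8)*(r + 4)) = r - 8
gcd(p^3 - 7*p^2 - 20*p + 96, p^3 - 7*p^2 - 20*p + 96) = p^3 - 7*p^2 - 20*p + 96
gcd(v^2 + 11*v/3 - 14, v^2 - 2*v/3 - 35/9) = v - 7/3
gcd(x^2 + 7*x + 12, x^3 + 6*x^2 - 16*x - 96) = x + 4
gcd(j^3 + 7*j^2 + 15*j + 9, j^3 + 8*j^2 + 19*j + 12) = j^2 + 4*j + 3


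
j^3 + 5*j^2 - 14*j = j*(j - 2)*(j + 7)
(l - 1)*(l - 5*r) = l^2 - 5*l*r - l + 5*r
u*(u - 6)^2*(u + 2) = u^4 - 10*u^3 + 12*u^2 + 72*u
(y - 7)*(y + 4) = y^2 - 3*y - 28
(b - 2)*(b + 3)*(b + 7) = b^3 + 8*b^2 + b - 42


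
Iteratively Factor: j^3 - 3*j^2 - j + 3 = (j - 3)*(j^2 - 1) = (j - 3)*(j - 1)*(j + 1)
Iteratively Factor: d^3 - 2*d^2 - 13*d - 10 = (d - 5)*(d^2 + 3*d + 2) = (d - 5)*(d + 1)*(d + 2)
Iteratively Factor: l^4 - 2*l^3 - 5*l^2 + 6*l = (l - 3)*(l^3 + l^2 - 2*l) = (l - 3)*(l - 1)*(l^2 + 2*l) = l*(l - 3)*(l - 1)*(l + 2)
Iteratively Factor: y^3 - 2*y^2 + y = (y)*(y^2 - 2*y + 1) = y*(y - 1)*(y - 1)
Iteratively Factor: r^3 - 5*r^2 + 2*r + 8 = (r + 1)*(r^2 - 6*r + 8) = (r - 2)*(r + 1)*(r - 4)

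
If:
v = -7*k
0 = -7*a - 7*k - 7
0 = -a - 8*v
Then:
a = -56/57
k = -1/57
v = 7/57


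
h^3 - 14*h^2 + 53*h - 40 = (h - 8)*(h - 5)*(h - 1)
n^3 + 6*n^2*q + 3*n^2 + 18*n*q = n*(n + 3)*(n + 6*q)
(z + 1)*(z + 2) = z^2 + 3*z + 2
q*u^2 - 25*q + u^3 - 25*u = (q + u)*(u - 5)*(u + 5)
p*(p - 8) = p^2 - 8*p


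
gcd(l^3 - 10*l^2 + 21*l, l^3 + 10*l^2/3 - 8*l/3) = l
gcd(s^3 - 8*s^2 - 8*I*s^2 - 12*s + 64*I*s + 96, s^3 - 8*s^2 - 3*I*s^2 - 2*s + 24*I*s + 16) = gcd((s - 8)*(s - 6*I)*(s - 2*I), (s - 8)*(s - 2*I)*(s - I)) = s^2 + s*(-8 - 2*I) + 16*I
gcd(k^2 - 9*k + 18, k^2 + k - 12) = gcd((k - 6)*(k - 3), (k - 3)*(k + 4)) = k - 3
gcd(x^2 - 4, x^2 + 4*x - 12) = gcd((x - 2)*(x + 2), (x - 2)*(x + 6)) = x - 2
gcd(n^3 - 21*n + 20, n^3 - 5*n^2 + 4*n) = n^2 - 5*n + 4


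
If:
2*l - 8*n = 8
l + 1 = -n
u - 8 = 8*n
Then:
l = 0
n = -1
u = 0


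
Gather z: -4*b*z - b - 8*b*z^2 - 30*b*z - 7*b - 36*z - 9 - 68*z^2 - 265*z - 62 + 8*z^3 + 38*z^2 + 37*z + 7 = -8*b + 8*z^3 + z^2*(-8*b - 30) + z*(-34*b - 264) - 64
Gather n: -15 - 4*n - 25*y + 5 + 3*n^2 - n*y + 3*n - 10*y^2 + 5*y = 3*n^2 + n*(-y - 1) - 10*y^2 - 20*y - 10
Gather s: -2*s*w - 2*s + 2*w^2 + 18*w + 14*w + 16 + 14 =s*(-2*w - 2) + 2*w^2 + 32*w + 30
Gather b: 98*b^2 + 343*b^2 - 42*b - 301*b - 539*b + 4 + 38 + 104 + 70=441*b^2 - 882*b + 216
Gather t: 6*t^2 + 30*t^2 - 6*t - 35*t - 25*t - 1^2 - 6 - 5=36*t^2 - 66*t - 12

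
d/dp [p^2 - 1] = 2*p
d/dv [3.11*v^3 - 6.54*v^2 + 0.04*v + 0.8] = 9.33*v^2 - 13.08*v + 0.04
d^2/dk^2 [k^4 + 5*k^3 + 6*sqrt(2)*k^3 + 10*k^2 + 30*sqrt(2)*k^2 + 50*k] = 12*k^2 + 30*k + 36*sqrt(2)*k + 20 + 60*sqrt(2)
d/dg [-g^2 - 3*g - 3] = -2*g - 3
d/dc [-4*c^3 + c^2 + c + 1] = -12*c^2 + 2*c + 1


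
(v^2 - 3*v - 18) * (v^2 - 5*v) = v^4 - 8*v^3 - 3*v^2 + 90*v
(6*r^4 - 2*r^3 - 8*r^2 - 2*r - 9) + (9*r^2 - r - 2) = 6*r^4 - 2*r^3 + r^2 - 3*r - 11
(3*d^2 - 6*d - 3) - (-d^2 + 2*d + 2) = 4*d^2 - 8*d - 5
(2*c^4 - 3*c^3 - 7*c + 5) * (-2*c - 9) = -4*c^5 - 12*c^4 + 27*c^3 + 14*c^2 + 53*c - 45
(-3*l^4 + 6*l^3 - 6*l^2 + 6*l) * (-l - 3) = 3*l^5 + 3*l^4 - 12*l^3 + 12*l^2 - 18*l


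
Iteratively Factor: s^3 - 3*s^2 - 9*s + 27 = (s + 3)*(s^2 - 6*s + 9) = (s - 3)*(s + 3)*(s - 3)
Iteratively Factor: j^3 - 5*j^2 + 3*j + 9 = (j + 1)*(j^2 - 6*j + 9) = (j - 3)*(j + 1)*(j - 3)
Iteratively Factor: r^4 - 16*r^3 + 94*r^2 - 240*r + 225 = (r - 5)*(r^3 - 11*r^2 + 39*r - 45) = (r - 5)*(r - 3)*(r^2 - 8*r + 15) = (r - 5)^2*(r - 3)*(r - 3)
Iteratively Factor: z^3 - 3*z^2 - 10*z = (z)*(z^2 - 3*z - 10) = z*(z + 2)*(z - 5)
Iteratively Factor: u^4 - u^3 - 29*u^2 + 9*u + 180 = (u + 3)*(u^3 - 4*u^2 - 17*u + 60) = (u - 3)*(u + 3)*(u^2 - u - 20) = (u - 3)*(u + 3)*(u + 4)*(u - 5)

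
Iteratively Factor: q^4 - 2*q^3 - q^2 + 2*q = (q - 2)*(q^3 - q) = (q - 2)*(q - 1)*(q^2 + q) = q*(q - 2)*(q - 1)*(q + 1)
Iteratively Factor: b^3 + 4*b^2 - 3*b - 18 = (b + 3)*(b^2 + b - 6) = (b - 2)*(b + 3)*(b + 3)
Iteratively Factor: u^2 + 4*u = (u + 4)*(u)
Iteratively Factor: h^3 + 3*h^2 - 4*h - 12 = (h + 3)*(h^2 - 4) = (h + 2)*(h + 3)*(h - 2)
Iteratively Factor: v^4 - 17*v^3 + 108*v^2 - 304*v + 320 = (v - 4)*(v^3 - 13*v^2 + 56*v - 80) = (v - 4)^2*(v^2 - 9*v + 20) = (v - 5)*(v - 4)^2*(v - 4)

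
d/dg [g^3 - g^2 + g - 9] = 3*g^2 - 2*g + 1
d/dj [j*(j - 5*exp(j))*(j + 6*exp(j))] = j^2*exp(j) + 3*j^2 - 60*j*exp(2*j) + 2*j*exp(j) - 30*exp(2*j)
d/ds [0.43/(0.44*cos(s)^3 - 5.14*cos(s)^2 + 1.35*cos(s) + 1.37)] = (0.5676*cos(s)^2 - 4.4204*cos(s) + 0.5805)*sin(s)/(0.44*cos(s)^3 - 5.14*cos(s)^2 + 1.35*cos(s) + 1.37)^2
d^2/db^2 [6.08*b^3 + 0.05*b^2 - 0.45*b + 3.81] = 36.48*b + 0.1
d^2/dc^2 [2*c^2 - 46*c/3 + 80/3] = 4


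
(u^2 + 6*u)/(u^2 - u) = (u + 6)/(u - 1)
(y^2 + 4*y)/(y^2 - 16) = y/(y - 4)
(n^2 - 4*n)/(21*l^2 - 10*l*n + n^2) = n*(n - 4)/(21*l^2 - 10*l*n + n^2)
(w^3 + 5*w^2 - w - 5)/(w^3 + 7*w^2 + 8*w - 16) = (w^2 + 6*w + 5)/(w^2 + 8*w + 16)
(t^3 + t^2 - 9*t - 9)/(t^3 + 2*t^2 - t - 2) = (t^2 - 9)/(t^2 + t - 2)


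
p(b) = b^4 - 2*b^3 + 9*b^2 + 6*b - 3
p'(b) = 4*b^3 - 6*b^2 + 18*b + 6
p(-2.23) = 75.28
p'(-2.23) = -108.34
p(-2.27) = 79.70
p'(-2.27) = -112.57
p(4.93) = 596.41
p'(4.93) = 428.20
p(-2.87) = 169.04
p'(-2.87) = -189.64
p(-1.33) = 12.77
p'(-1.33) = -37.96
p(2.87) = 108.92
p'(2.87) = 102.80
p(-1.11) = 5.68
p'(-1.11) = -26.84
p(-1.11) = 5.68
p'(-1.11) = -26.84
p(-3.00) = 195.00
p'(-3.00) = -210.00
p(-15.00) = 59307.00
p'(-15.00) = -15114.00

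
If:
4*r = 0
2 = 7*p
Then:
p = 2/7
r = 0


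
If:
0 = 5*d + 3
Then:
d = -3/5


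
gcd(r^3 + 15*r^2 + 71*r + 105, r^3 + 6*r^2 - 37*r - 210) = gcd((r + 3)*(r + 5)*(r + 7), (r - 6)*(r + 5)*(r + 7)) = r^2 + 12*r + 35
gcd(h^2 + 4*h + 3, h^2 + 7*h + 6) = h + 1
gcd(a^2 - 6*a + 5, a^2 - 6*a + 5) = a^2 - 6*a + 5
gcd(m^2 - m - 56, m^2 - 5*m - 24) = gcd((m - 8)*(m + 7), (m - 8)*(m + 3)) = m - 8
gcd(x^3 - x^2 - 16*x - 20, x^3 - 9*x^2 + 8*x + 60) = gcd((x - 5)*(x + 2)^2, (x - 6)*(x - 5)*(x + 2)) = x^2 - 3*x - 10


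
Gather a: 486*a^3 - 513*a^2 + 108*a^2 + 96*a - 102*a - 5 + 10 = 486*a^3 - 405*a^2 - 6*a + 5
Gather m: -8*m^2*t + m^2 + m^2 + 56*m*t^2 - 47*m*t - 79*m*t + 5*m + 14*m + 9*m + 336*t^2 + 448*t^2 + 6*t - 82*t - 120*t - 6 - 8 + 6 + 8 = m^2*(2 - 8*t) + m*(56*t^2 - 126*t + 28) + 784*t^2 - 196*t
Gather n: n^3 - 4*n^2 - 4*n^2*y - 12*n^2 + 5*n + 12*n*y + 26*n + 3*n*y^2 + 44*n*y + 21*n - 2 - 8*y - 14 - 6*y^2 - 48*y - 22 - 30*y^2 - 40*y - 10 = n^3 + n^2*(-4*y - 16) + n*(3*y^2 + 56*y + 52) - 36*y^2 - 96*y - 48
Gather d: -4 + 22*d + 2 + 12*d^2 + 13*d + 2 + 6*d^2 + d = 18*d^2 + 36*d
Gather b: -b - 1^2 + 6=5 - b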